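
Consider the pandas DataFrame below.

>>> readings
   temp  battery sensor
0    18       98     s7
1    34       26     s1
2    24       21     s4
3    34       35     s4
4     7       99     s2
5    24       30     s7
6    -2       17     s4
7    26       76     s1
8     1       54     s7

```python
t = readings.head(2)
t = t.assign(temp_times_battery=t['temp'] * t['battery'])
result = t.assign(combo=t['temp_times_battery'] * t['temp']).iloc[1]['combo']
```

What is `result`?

30056

take first 2 rows:
   temp  battery sensor
0    18       98     s7
1    34       26     s1
add column temp_times_battery = t['temp'] * t['battery']:
   temp  battery sensor  temp_times_battery
0    18       98     s7                1764
1    34       26     s1                 884
add column combo = t['temp_times_battery'] * t['temp']:
   temp  battery sensor  temp_times_battery  combo
0    18       98     s7                1764  31752
1    34       26     s1                 884  30056
The value at position 1, column 'combo' is 30056.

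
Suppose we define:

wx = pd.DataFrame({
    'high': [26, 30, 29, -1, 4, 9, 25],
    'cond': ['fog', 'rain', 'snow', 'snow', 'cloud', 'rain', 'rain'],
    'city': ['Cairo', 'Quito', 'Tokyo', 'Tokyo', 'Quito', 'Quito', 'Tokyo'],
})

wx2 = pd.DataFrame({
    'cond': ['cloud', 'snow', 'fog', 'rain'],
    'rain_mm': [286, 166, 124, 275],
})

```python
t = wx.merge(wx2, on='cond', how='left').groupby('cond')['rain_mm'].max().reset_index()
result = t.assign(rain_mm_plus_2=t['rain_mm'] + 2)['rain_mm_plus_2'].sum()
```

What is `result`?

859

merge on 'cond' (how='left') → 7 rows:
   high   cond   city  rain_mm
0    26    fog  Cairo      124
1    30   rain  Quito      275
2    29   snow  Tokyo      166
3    -1   snow  Tokyo      166
4     4  cloud  Quito      286
5     9   rain  Quito      275
6    25   rain  Tokyo      275
group by cond, max of rain_mm:
cond
cloud    286
fog      124
rain     275
snow     166
Name: rain_mm, dtype: int64
reset_index():
    cond  rain_mm
0  cloud      286
1    fog      124
2   rain      275
3   snow      166
add column rain_mm_plus_2 = t['rain_mm'] + 2:
    cond  rain_mm  rain_mm_plus_2
0  cloud      286             288
1    fog      124             126
2   rain      275             277
3   snow      166             168
Taking the sum of column 'rain_mm_plus_2' gives 859.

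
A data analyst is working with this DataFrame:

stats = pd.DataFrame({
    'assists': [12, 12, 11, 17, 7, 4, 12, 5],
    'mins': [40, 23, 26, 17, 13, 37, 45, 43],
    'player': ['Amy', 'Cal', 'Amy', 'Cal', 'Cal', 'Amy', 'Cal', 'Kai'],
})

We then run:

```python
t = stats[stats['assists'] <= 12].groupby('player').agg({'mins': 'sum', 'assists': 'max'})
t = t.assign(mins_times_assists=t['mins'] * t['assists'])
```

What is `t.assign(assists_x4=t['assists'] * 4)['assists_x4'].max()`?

48

filter rows where assists <= 12:
   assists  mins player
0       12    40    Amy
1       12    23    Cal
2       11    26    Amy
4        7    13    Cal
5        4    37    Amy
6       12    45    Cal
7        5    43    Kai
group by player: sum(mins), max(assists):
        mins  assists
player               
Amy      103       12
Cal       81       12
Kai       43        5
add column mins_times_assists = t['mins'] * t['assists']:
        mins  assists  mins_times_assists
player                                   
Amy      103       12                1236
Cal       81       12                 972
Kai       43        5                 215
add column assists_x4 = t['assists'] * 4:
        mins  assists  mins_times_assists  assists_x4
player                                               
Amy      103       12                1236          48
Cal       81       12                 972          48
Kai       43        5                 215          20
Then the max of column 'assists_x4': 48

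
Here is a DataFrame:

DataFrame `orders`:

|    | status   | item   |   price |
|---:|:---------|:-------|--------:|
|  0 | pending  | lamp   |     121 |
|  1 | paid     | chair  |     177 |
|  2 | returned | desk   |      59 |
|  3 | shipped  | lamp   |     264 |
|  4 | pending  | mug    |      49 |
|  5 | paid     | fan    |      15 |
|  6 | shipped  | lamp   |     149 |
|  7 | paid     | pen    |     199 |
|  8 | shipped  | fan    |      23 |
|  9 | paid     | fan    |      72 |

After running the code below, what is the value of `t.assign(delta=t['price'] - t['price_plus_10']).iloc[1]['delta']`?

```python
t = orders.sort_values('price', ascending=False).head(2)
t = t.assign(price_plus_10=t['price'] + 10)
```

sort by price descending:
     status   item  price
3   shipped   lamp    264
7      paid    pen    199
1      paid  chair    177
6   shipped   lamp    149
0   pending   lamp    121
9      paid    fan     72
2  returned   desk     59
4   pending    mug     49
8   shipped    fan     23
5      paid    fan     15
take first 2 rows:
    status  item  price
3  shipped  lamp    264
7     paid   pen    199
add column price_plus_10 = t['price'] + 10:
    status  item  price  price_plus_10
3  shipped  lamp    264            274
7     paid   pen    199            209
add column delta = t['price'] - t['price_plus_10']:
    status  item  price  price_plus_10  delta
3  shipped  lamp    264            274    -10
7     paid   pen    199            209    -10
value at position 1, column 'delta' → -10

-10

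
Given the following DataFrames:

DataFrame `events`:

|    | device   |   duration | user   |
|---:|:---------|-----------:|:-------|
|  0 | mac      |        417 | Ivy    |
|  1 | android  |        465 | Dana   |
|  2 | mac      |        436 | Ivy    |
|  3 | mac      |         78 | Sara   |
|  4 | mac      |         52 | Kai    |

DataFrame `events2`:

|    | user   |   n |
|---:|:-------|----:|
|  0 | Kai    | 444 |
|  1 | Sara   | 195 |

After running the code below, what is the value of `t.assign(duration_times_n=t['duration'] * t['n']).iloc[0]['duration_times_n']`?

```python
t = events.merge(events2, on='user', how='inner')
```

merge on 'user' (how='inner') → 2 rows:
  device  duration  user    n
0    mac        78  Sara  195
1    mac        52   Kai  444
add column duration_times_n = t['duration'] * t['n']:
  device  duration  user    n  duration_times_n
0    mac        78  Sara  195             15210
1    mac        52   Kai  444             23088
value at position 0, column 'duration_times_n' → 15210

15210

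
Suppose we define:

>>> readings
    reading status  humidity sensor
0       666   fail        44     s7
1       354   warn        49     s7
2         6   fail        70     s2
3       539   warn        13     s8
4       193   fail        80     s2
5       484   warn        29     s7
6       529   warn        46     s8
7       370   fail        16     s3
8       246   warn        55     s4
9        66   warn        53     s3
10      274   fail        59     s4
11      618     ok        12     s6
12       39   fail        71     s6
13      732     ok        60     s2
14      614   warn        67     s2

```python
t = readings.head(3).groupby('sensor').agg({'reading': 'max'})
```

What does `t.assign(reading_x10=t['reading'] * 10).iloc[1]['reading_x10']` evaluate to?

6660

take first 3 rows:
   reading status  humidity sensor
0      666   fail        44     s7
1      354   warn        49     s7
2        6   fail        70     s2
group by sensor, max of reading:
        reading
sensor         
s2            6
s7          666
add column reading_x10 = t['reading'] * 10:
        reading  reading_x10
sensor                      
s2            6           60
s7          666         6660
The value at position 1, column 'reading_x10' is 6660.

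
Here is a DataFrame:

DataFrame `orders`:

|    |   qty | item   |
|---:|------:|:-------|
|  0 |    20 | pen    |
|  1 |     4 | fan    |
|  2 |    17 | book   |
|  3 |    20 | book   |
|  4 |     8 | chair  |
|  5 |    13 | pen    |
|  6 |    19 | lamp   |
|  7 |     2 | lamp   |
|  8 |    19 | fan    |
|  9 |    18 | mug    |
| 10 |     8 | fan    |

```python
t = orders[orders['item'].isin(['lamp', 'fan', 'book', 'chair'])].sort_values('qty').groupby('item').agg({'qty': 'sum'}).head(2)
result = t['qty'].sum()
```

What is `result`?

45

filter rows where item in ['lamp', 'fan', 'book', 'chair']:
    qty   item
1     4    fan
2    17   book
3    20   book
4     8  chair
6    19   lamp
7     2   lamp
8    19    fan
10    8    fan
sort by qty:
    qty   item
7     2   lamp
1     4    fan
4     8  chair
10    8    fan
2    17   book
6    19   lamp
8    19    fan
3    20   book
group by item, sum of qty:
       qty
item      
book    37
chair    8
fan     31
lamp    21
take first 2 rows:
       qty
item      
book    37
chair    8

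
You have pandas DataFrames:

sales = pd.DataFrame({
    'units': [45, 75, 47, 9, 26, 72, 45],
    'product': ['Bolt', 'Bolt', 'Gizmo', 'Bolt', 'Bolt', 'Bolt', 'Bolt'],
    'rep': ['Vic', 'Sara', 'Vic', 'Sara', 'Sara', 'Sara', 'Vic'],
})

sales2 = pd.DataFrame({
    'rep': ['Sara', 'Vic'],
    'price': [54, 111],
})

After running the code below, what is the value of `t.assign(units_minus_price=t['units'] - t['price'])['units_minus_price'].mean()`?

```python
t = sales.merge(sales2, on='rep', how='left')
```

merge on 'rep' (how='left') → 7 rows:
   units product   rep  price
0     45    Bolt   Vic    111
1     75    Bolt  Sara     54
2     47   Gizmo   Vic    111
3      9    Bolt  Sara     54
4     26    Bolt  Sara     54
5     72    Bolt  Sara     54
6     45    Bolt   Vic    111
add column units_minus_price = t['units'] - t['price']:
   units product   rep  price  units_minus_price
0     45    Bolt   Vic    111                -66
1     75    Bolt  Sara     54                 21
2     47   Gizmo   Vic    111                -64
3      9    Bolt  Sara     54                -45
4     26    Bolt  Sara     54                -28
5     72    Bolt  Sara     54                 18
6     45    Bolt   Vic    111                -66

-32.8571428571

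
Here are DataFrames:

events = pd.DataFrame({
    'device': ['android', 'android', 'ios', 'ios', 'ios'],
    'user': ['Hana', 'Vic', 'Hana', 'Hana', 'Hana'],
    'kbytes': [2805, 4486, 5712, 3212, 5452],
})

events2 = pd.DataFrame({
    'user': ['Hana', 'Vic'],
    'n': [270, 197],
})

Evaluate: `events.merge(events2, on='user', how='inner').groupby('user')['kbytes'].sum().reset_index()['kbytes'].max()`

17181

merge on 'user' (how='inner') → 5 rows:
    device  user  kbytes    n
0  android  Hana    2805  270
1  android   Vic    4486  197
2      ios  Hana    5712  270
3      ios  Hana    3212  270
4      ios  Hana    5452  270
group by user, sum of kbytes:
user
Hana    17181
Vic      4486
Name: kbytes, dtype: int64
reset_index():
   user  kbytes
0  Hana   17181
1   Vic    4486
Hence 17181.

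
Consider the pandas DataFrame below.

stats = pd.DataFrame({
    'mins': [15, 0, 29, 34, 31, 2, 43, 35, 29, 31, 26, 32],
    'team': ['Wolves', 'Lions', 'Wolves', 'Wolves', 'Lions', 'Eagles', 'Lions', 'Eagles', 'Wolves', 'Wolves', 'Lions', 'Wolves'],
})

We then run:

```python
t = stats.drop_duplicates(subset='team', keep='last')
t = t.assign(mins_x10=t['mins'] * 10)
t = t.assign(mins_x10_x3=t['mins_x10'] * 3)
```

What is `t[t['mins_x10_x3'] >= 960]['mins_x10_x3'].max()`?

1050

drop duplicate team (keep=last):
    mins    team
7     35  Eagles
10    26   Lions
11    32  Wolves
add column mins_x10 = t['mins'] * 10:
    mins    team  mins_x10
7     35  Eagles       350
10    26   Lions       260
11    32  Wolves       320
add column mins_x10_x3 = t['mins_x10'] * 3:
    mins    team  mins_x10  mins_x10_x3
7     35  Eagles       350         1050
10    26   Lions       260          780
11    32  Wolves       320          960
filter rows where mins_x10_x3 >= 960:
    mins    team  mins_x10  mins_x10_x3
7     35  Eagles       350         1050
11    32  Wolves       320          960
Hence 1050.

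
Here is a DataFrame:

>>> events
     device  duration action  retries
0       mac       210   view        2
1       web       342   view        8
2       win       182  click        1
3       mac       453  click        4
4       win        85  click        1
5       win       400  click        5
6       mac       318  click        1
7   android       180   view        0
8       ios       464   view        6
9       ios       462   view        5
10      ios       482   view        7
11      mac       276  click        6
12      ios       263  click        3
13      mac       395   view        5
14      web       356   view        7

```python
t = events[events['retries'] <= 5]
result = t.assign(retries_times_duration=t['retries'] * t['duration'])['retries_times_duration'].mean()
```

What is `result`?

989.1

filter rows where retries <= 5:
     device  duration action  retries
0       mac       210   view        2
2       win       182  click        1
3       mac       453  click        4
4       win        85  click        1
5       win       400  click        5
6       mac       318  click        1
7   android       180   view        0
9       ios       462   view        5
12      ios       263  click        3
13      mac       395   view        5
add column retries_times_duration = t['retries'] * t['duration']:
     device  duration action  retries  retries_times_duration
0       mac       210   view        2                     420
2       win       182  click        1                     182
3       mac       453  click        4                    1812
4       win        85  click        1                      85
5       win       400  click        5                    2000
6       mac       318  click        1                     318
7   android       180   view        0                       0
9       ios       462   view        5                    2310
12      ios       263  click        3                     789
13      mac       395   view        5                    1975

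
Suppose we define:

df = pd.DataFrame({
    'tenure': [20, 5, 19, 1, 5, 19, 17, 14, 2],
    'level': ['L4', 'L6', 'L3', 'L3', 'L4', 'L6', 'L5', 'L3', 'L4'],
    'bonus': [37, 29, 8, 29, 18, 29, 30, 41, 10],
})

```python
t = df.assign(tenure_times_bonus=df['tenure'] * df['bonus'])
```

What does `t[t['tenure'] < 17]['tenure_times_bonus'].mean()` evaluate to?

171.6

add column tenure_times_bonus = df['tenure'] * df['bonus']:
   tenure level  bonus  tenure_times_bonus
0      20    L4     37                 740
1       5    L6     29                 145
2      19    L3      8                 152
3       1    L3     29                  29
4       5    L4     18                  90
5      19    L6     29                 551
6      17    L5     30                 510
7      14    L3     41                 574
8       2    L4     10                  20
filter rows where tenure < 17:
   tenure level  bonus  tenure_times_bonus
1       5    L6     29                 145
3       1    L3     29                  29
4       5    L4     18                  90
7      14    L3     41                 574
8       2    L4     10                  20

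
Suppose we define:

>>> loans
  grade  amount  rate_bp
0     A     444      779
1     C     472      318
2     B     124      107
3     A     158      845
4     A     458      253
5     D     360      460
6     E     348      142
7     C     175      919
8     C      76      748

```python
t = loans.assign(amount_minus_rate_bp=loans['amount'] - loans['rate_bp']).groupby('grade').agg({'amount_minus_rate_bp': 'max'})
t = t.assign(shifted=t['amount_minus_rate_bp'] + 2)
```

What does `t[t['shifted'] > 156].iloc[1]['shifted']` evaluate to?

add column amount_minus_rate_bp = loans['amount'] - loans['rate_bp']:
  grade  amount  rate_bp  amount_minus_rate_bp
0     A     444      779                  -335
1     C     472      318                   154
2     B     124      107                    17
3     A     158      845                  -687
4     A     458      253                   205
5     D     360      460                  -100
6     E     348      142                   206
7     C     175      919                  -744
8     C      76      748                  -672
group by grade, max of amount_minus_rate_bp:
       amount_minus_rate_bp
grade                      
A                       205
B                        17
C                       154
D                      -100
E                       206
add column shifted = t['amount_minus_rate_bp'] + 2:
       amount_minus_rate_bp  shifted
grade                               
A                       205      207
B                        17       19
C                       154      156
D                      -100      -98
E                       206      208
filter rows where shifted > 156:
       amount_minus_rate_bp  shifted
grade                               
A                       205      207
E                       206      208
Taking the value at position 1, column 'shifted' gives 208.

208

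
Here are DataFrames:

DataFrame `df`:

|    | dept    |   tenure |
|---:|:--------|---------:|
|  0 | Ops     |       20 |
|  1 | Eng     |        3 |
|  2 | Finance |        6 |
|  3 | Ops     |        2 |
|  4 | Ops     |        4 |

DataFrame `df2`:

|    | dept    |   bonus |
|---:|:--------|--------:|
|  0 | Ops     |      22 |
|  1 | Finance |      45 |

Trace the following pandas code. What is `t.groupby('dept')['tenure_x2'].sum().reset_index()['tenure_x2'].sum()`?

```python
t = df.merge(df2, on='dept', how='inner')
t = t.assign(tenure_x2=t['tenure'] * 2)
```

64

merge on 'dept' (how='inner') → 4 rows:
      dept  tenure  bonus
0      Ops      20     22
1  Finance       6     45
2      Ops       2     22
3      Ops       4     22
add column tenure_x2 = t['tenure'] * 2:
      dept  tenure  bonus  tenure_x2
0      Ops      20     22         40
1  Finance       6     45         12
2      Ops       2     22          4
3      Ops       4     22          8
group by dept, sum of tenure_x2:
dept
Finance    12
Ops        52
Name: tenure_x2, dtype: int64
reset_index():
      dept  tenure_x2
0  Finance         12
1      Ops         52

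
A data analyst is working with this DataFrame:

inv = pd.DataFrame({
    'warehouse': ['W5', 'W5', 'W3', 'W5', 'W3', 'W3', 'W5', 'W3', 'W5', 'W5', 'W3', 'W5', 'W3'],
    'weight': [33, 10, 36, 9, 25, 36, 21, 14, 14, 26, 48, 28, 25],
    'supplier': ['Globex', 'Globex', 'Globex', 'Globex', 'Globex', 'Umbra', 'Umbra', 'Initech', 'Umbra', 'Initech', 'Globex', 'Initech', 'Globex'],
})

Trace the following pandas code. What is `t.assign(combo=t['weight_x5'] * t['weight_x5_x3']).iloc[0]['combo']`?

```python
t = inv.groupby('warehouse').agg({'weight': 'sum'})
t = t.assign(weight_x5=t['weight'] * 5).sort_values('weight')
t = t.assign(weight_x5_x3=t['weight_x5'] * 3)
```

group by warehouse, sum of weight:
           weight
warehouse        
W3            184
W5            141
add column weight_x5 = t['weight'] * 5:
           weight  weight_x5
warehouse                   
W3            184        920
W5            141        705
sort by weight:
           weight  weight_x5
warehouse                   
W5            141        705
W3            184        920
add column weight_x5_x3 = t['weight_x5'] * 3:
           weight  weight_x5  weight_x5_x3
warehouse                                 
W5            141        705          2115
W3            184        920          2760
add column combo = t['weight_x5'] * t['weight_x5_x3']:
           weight  weight_x5  weight_x5_x3    combo
warehouse                                          
W5            141        705          2115  1491075
W3            184        920          2760  2539200
Reading off the value at position 0, column 'combo', we get 1491075.

1491075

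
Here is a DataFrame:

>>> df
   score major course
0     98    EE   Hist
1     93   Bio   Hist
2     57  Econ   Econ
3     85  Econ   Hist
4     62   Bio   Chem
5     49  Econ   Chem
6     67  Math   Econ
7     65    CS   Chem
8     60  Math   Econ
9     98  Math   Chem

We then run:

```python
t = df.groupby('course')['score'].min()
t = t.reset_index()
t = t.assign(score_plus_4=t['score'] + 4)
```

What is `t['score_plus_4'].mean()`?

group by course, min of score:
course
Chem    49
Econ    57
Hist    85
Name: score, dtype: int64
reset_index():
  course  score
0   Chem     49
1   Econ     57
2   Hist     85
add column score_plus_4 = t['score'] + 4:
  course  score  score_plus_4
0   Chem     49            53
1   Econ     57            61
2   Hist     85            89
Reading off the mean of column 'score_plus_4', we get 67.6666666667.

67.6666666667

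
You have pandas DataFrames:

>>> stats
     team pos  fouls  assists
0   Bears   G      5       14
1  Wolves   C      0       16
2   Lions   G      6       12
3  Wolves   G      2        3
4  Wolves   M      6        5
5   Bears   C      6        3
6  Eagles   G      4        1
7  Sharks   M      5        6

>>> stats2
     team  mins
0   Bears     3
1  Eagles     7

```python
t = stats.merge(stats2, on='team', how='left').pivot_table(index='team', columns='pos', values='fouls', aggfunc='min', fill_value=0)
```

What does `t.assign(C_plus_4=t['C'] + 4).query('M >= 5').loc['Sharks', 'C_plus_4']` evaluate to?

4

merge on 'team' (how='left') → 8 rows:
     team pos  fouls  assists  mins
0   Bears   G      5       14   3.0
1  Wolves   C      0       16   NaN
2   Lions   G      6       12   NaN
3  Wolves   G      2        3   NaN
4  Wolves   M      6        5   NaN
5   Bears   C      6        3   3.0
6  Eagles   G      4        1   7.0
7  Sharks   M      5        6   NaN
pivot: rows=team, cols=pos, min(fouls):
pos     C  G  M
team           
Bears   6  5  0
Eagles  0  4  0
Lions   0  6  0
Sharks  0  0  5
Wolves  0  2  6
add column C_plus_4 = t['C'] + 4:
pos     C  G  M  C_plus_4
team                     
Bears   6  5  0        10
Eagles  0  4  0         4
Lions   0  6  0         4
Sharks  0  0  5         4
Wolves  0  2  6         4
filter rows where M >= 5:
pos     C  G  M  C_plus_4
team                     
Sharks  0  0  5         4
Wolves  0  2  6         4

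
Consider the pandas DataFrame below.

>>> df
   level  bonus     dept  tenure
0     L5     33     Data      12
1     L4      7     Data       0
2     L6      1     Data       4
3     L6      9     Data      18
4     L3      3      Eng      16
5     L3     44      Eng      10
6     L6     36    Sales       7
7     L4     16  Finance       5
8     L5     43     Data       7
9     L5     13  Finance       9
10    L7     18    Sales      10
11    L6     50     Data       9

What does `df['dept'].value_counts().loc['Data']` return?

6

value_counts of dept:
dept
Data       6
Eng        2
Sales      2
Finance    2
Name: count, dtype: int64
Hence 6.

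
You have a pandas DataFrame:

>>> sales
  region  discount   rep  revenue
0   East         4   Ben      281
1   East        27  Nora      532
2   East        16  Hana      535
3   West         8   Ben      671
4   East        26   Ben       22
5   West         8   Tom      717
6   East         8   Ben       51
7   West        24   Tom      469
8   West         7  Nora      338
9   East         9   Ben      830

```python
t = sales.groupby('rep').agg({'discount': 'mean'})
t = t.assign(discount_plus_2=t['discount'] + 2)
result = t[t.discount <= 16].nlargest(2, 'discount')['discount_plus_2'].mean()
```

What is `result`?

group by rep, mean of discount:
      discount
rep           
Ben       11.0
Hana      16.0
Nora      17.0
Tom       16.0
add column discount_plus_2 = t['discount'] + 2:
      discount  discount_plus_2
rep                            
Ben       11.0             13.0
Hana      16.0             18.0
Nora      17.0             19.0
Tom       16.0             18.0
filter rows where discount <= 16:
      discount  discount_plus_2
rep                            
Ben       11.0             13.0
Hana      16.0             18.0
Tom       16.0             18.0
take 2 rows with largest discount:
      discount  discount_plus_2
rep                            
Hana      16.0             18.0
Tom       16.0             18.0

18.0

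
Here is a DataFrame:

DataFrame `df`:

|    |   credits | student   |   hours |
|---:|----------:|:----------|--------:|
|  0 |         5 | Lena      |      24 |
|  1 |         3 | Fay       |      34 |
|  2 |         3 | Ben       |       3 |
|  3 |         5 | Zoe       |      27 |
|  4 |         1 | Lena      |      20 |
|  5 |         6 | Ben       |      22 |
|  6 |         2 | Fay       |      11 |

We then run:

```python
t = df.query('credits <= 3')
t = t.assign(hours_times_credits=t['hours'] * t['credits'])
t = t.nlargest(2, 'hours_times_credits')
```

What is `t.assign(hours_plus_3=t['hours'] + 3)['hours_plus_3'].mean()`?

25.5

filter rows where credits <= 3:
   credits student  hours
1        3     Fay     34
2        3     Ben      3
4        1    Lena     20
6        2     Fay     11
add column hours_times_credits = t['hours'] * t['credits']:
   credits student  hours  hours_times_credits
1        3     Fay     34                  102
2        3     Ben      3                    9
4        1    Lena     20                   20
6        2     Fay     11                   22
take 2 rows with largest hours_times_credits:
   credits student  hours  hours_times_credits
1        3     Fay     34                  102
6        2     Fay     11                   22
add column hours_plus_3 = t['hours'] + 3:
   credits student  hours  hours_times_credits  hours_plus_3
1        3     Fay     34                  102            37
6        2     Fay     11                   22            14
Taking the mean of column 'hours_plus_3' gives 25.5.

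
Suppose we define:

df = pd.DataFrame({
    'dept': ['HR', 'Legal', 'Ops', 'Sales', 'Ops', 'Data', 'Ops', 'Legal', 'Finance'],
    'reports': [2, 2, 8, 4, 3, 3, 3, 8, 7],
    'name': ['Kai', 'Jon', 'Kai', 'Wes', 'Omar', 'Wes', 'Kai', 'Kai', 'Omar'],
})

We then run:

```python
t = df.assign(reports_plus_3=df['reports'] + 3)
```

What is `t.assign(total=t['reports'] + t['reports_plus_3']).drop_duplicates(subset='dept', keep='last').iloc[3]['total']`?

add column reports_plus_3 = df['reports'] + 3:
      dept  reports  name  reports_plus_3
0       HR        2   Kai               5
1    Legal        2   Jon               5
2      Ops        8   Kai              11
3    Sales        4   Wes               7
4      Ops        3  Omar               6
5     Data        3   Wes               6
6      Ops        3   Kai               6
7    Legal        8   Kai              11
8  Finance        7  Omar              10
add column total = t['reports'] + t['reports_plus_3']:
      dept  reports  name  reports_plus_3  total
0       HR        2   Kai               5      7
1    Legal        2   Jon               5      7
2      Ops        8   Kai              11     19
3    Sales        4   Wes               7     11
4      Ops        3  Omar               6      9
5     Data        3   Wes               6      9
6      Ops        3   Kai               6      9
7    Legal        8   Kai              11     19
8  Finance        7  Omar              10     17
drop duplicate dept (keep=last):
      dept  reports  name  reports_plus_3  total
0       HR        2   Kai               5      7
3    Sales        4   Wes               7     11
5     Data        3   Wes               6      9
6      Ops        3   Kai               6      9
7    Legal        8   Kai              11     19
8  Finance        7  Omar              10     17

9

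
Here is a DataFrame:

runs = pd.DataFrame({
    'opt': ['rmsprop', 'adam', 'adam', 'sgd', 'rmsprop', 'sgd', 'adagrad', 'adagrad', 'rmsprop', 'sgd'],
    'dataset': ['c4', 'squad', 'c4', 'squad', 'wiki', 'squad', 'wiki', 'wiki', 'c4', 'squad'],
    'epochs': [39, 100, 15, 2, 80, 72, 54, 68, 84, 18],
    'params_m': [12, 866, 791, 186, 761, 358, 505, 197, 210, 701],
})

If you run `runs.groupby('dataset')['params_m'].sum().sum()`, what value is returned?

group by dataset, sum of params_m:
dataset
c4       1013
squad    2111
wiki     1463
Name: params_m, dtype: int64
Hence 4587.

4587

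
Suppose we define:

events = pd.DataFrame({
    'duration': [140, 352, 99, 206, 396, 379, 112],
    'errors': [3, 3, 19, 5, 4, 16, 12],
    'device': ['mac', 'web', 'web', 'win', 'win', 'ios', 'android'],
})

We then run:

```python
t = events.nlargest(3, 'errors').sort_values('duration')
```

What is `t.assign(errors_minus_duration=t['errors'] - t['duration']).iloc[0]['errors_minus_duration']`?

-80

take 3 rows with largest errors:
   duration  errors   device
2        99      19      web
5       379      16      ios
6       112      12  android
sort by duration:
   duration  errors   device
2        99      19      web
6       112      12  android
5       379      16      ios
add column errors_minus_duration = t['errors'] - t['duration']:
   duration  errors   device  errors_minus_duration
2        99      19      web                    -80
6       112      12  android                   -100
5       379      16      ios                   -363
Taking the value at position 0, column 'errors_minus_duration' gives -80.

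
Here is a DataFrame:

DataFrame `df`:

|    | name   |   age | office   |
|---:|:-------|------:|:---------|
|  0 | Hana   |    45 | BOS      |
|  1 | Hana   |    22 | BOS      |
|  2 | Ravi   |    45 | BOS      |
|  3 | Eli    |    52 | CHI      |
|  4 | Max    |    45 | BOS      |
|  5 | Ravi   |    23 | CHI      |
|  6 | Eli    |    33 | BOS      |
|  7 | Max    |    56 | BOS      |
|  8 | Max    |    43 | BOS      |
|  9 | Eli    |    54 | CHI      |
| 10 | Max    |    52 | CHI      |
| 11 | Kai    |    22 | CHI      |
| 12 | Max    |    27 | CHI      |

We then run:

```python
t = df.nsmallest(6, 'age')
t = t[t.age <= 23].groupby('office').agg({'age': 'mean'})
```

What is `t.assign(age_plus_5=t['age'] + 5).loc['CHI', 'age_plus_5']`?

27.5

take 6 rows with smallest age:
    name  age office
1   Hana   22    BOS
11   Kai   22    CHI
5   Ravi   23    CHI
12   Max   27    CHI
6    Eli   33    BOS
8    Max   43    BOS
filter rows where age <= 23:
    name  age office
1   Hana   22    BOS
11   Kai   22    CHI
5   Ravi   23    CHI
group by office, mean of age:
         age
office      
BOS     22.0
CHI     22.5
add column age_plus_5 = t['age'] + 5:
         age  age_plus_5
office                  
BOS     22.0        27.0
CHI     22.5        27.5
So loc['CHI', 'age_plus_5'] = 27.5.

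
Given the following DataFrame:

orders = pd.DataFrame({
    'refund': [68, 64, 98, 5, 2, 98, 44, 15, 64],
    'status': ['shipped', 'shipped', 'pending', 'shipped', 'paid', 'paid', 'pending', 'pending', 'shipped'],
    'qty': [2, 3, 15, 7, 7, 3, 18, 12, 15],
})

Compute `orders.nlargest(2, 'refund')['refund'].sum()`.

196

take 2 rows with largest refund:
   refund   status  qty
2      98  pending   15
5      98     paid    3
The sum of column 'refund' is 196.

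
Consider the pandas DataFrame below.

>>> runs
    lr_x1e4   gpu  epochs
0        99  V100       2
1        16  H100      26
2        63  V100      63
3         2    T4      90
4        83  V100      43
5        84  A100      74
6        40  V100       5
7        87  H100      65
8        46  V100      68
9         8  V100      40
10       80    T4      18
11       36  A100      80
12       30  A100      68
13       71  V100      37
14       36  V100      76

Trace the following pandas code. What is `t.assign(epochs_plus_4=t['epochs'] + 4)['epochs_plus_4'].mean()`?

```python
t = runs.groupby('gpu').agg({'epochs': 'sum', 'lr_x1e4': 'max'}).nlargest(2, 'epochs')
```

282.0

group by gpu: sum(epochs), max(lr_x1e4):
      epochs  lr_x1e4
gpu                  
A100     222       84
H100      91       87
T4       108       80
V100     334       99
take 2 rows with largest epochs:
      epochs  lr_x1e4
gpu                  
V100     334       99
A100     222       84
add column epochs_plus_4 = t['epochs'] + 4:
      epochs  lr_x1e4  epochs_plus_4
gpu                                 
V100     334       99            338
A100     222       84            226
Finally, mean of column 'epochs_plus_4' = 282.0.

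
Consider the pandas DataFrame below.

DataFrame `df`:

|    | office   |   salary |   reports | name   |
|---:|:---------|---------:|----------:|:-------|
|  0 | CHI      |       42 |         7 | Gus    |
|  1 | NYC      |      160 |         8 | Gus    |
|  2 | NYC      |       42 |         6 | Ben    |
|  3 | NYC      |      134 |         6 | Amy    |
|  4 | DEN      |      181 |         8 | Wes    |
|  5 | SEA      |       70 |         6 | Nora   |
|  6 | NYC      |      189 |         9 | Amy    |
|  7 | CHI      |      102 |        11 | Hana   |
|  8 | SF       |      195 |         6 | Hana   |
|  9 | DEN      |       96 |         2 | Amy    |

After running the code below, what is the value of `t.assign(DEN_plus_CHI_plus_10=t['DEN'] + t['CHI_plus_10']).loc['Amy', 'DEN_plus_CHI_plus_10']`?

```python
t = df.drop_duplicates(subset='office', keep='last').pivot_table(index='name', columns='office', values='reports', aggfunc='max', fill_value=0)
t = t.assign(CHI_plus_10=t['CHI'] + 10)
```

drop duplicate office (keep=last):
  office  salary  reports  name
5    SEA      70        6  Nora
6    NYC     189        9   Amy
7    CHI     102       11  Hana
8     SF     195        6  Hana
9    DEN      96        2   Amy
pivot: rows=name, cols=office, max(reports):
office  CHI  DEN  NYC  SEA  SF
name                          
Amy       0    2    9    0   0
Hana     11    0    0    0   6
Nora      0    0    0    6   0
add column CHI_plus_10 = t['CHI'] + 10:
office  CHI  DEN  NYC  SEA  SF  CHI_plus_10
name                                       
Amy       0    2    9    0   0           10
Hana     11    0    0    0   6           21
Nora      0    0    0    6   0           10
add column DEN_plus_CHI_plus_10 = t['DEN'] + t['CHI_plus_10']:
office  CHI  DEN  NYC  SEA  SF  CHI_plus_10  DEN_plus_CHI_plus_10
name                                                             
Amy       0    2    9    0   0           10                    12
Hana     11    0    0    0   6           21                    21
Nora      0    0    0    6   0           10                    10
So loc['Amy', 'DEN_plus_CHI_plus_10'] = 12.

12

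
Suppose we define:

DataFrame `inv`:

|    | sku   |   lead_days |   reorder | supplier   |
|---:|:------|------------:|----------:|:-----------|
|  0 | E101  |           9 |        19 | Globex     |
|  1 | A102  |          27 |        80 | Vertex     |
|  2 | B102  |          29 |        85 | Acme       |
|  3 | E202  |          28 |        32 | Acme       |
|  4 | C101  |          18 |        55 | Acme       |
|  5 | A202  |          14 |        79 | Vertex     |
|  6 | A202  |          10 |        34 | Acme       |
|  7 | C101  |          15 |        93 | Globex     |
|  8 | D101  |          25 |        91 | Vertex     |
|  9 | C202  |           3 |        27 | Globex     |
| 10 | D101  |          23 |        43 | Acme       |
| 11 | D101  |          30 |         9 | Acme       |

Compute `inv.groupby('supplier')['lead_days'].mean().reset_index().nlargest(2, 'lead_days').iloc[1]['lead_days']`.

group by supplier, mean of lead_days:
supplier
Acme      23.0
Globex     9.0
Vertex    22.0
Name: lead_days, dtype: float64
reset_index():
  supplier  lead_days
0     Acme       23.0
1   Globex        9.0
2   Vertex       22.0
take 2 rows with largest lead_days:
  supplier  lead_days
0     Acme       23.0
2   Vertex       22.0
The value at position 1, column 'lead_days' is 22.0.

22.0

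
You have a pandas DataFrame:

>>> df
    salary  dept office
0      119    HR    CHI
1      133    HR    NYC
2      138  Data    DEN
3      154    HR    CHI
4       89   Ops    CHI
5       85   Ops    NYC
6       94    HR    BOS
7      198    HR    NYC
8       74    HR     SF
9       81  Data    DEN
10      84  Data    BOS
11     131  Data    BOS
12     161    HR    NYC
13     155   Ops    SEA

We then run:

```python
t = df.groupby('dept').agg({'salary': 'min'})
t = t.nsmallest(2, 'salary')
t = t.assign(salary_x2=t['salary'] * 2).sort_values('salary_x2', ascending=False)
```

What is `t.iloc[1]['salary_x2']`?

148

group by dept, min of salary:
      salary
dept        
Data      81
HR        74
Ops       85
take 2 rows with smallest salary:
      salary
dept        
HR        74
Data      81
add column salary_x2 = t['salary'] * 2:
      salary  salary_x2
dept                   
HR        74        148
Data      81        162
sort by salary_x2 descending:
      salary  salary_x2
dept                   
Data      81        162
HR        74        148
value at position 1, column 'salary_x2' → 148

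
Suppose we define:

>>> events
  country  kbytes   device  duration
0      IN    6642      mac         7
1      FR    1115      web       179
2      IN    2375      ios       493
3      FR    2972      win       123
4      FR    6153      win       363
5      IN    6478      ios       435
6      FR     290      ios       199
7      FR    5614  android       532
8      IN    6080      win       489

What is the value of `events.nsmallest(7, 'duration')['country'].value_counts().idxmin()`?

IN

take 7 rows with smallest duration:
  country  kbytes device  duration
0      IN    6642    mac         7
3      FR    2972    win       123
1      FR    1115    web       179
6      FR     290    ios       199
4      FR    6153    win       363
5      IN    6478    ios       435
8      IN    6080    win       489
value_counts of country:
country
FR    4
IN    3
Name: count, dtype: int64
So idxmin() = IN.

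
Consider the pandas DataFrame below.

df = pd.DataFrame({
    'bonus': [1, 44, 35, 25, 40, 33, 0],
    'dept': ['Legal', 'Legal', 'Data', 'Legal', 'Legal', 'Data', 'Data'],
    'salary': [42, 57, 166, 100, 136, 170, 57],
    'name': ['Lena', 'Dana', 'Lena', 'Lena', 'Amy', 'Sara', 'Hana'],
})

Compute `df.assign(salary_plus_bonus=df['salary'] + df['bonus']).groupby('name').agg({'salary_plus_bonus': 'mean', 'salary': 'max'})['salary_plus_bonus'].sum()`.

660.0

add column salary_plus_bonus = df['salary'] + df['bonus']:
   bonus   dept  salary  name  salary_plus_bonus
0      1  Legal      42  Lena                 43
1     44  Legal      57  Dana                101
2     35   Data     166  Lena                201
3     25  Legal     100  Lena                125
4     40  Legal     136   Amy                176
5     33   Data     170  Sara                203
6      0   Data      57  Hana                 57
group by name: mean(salary_plus_bonus), max(salary):
      salary_plus_bonus  salary
name                           
Amy               176.0     136
Dana              101.0      57
Hana               57.0      57
Lena              123.0     166
Sara              203.0     170
Taking the sum of column 'salary_plus_bonus' gives 660.0.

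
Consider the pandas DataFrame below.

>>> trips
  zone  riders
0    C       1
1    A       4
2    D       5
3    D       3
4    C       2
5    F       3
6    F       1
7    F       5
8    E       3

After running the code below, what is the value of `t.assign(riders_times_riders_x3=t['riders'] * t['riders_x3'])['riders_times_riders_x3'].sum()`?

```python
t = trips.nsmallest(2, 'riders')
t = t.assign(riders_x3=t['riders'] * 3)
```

6

take 2 rows with smallest riders:
  zone  riders
0    C       1
6    F       1
add column riders_x3 = t['riders'] * 3:
  zone  riders  riders_x3
0    C       1          3
6    F       1          3
add column riders_times_riders_x3 = t['riders'] * t['riders_x3']:
  zone  riders  riders_x3  riders_times_riders_x3
0    C       1          3                       3
6    F       1          3                       3
Hence 6.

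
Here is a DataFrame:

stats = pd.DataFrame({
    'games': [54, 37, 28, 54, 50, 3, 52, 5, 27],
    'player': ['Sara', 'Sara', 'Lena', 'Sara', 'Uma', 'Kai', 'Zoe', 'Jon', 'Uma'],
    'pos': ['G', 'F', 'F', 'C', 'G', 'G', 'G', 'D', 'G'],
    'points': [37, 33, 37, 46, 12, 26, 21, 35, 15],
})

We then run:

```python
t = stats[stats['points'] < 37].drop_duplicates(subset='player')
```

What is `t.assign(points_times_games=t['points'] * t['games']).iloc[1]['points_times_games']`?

600

filter rows where points < 37:
   games player pos  points
1     37   Sara   F      33
4     50    Uma   G      12
5      3    Kai   G      26
6     52    Zoe   G      21
7      5    Jon   D      35
8     27    Uma   G      15
drop duplicate player (keep=first):
   games player pos  points
1     37   Sara   F      33
4     50    Uma   G      12
5      3    Kai   G      26
6     52    Zoe   G      21
7      5    Jon   D      35
add column points_times_games = t['points'] * t['games']:
   games player pos  points  points_times_games
1     37   Sara   F      33                1221
4     50    Uma   G      12                 600
5      3    Kai   G      26                  78
6     52    Zoe   G      21                1092
7      5    Jon   D      35                 175
The value at position 1, column 'points_times_games' is 600.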